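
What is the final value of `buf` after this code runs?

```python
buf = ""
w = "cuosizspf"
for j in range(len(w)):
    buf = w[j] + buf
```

j=0: prepend 'c' → 'c'
j=1: prepend 'u' → 'uc'
j=2: prepend 'o' → 'ouc'
j=3: prepend 's' → 'souc'
j=4: prepend 'i' → 'isouc'
j=5: prepend 'z' → 'zisouc'
j=6: prepend 's' → 'szisouc'
j=7: prepend 'p' → 'pszisouc'
j=8: prepend 'f' → 'fpszisouc'

'fpszisouc'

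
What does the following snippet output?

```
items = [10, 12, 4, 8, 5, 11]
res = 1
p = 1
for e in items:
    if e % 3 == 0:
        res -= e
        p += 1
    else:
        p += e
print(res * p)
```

-440

e=10: not %3==0; p=11
e=12: %3==0, res = 1-12 = -11; p=12
e=4: not %3==0; p=16
e=8: not %3==0; p=24
e=5: not %3==0; p=29
e=11: not %3==0; p=40
res*p = (-11)*40 = -440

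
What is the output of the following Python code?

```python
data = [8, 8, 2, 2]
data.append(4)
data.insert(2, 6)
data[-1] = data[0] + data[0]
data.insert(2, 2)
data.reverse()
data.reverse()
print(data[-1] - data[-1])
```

0

append 4 → [8, 8, 2, 2, 4]
insert 6 at 2 → [8, 8, 6, 2, 2, 4]
data[-1] = data[0]+data[0] = 8+8 = 16 → [8, 8, 6, 2, 2, 16]
insert 2 at 2 → [8, 8, 2, 6, 2, 2, 16]
reverse → [16, 2, 2, 6, 2, 8, 8]
reverse → [8, 8, 2, 6, 2, 2, 16]
data[-1]-data[-1] = 16-16 = 0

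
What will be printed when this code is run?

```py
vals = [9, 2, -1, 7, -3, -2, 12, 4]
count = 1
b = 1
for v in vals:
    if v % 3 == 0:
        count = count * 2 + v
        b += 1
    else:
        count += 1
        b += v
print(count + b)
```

79

v=9: %3==0, count = 1*2+9 = 11; b=2
v=2: not %3==0, count = 11+1 = 12; b=4
v=-1: not %3==0, count = 12+1 = 13; b=3
v=7: not %3==0, count = 13+1 = 14; b=10
v=-3: %3==0, count = 14*2+(-3) = 25; b=11
v=-2: not %3==0, count = 25+1 = 26; b=9
v=12: %3==0, count = 26*2+12 = 64; b=10
v=4: not %3==0, count = 64+1 = 65; b=14
count+b = 65+14 = 79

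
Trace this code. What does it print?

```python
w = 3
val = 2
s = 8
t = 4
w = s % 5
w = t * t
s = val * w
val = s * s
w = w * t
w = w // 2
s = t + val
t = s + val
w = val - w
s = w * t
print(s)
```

2035584

w = 8%5 = 3
w = 4*4 = 16
s = 2*16 = 32
val = 32*32 = 1024
w = 16*4 = 64
w = 64//2 = 32
s = 4+1024 = 1028
t = 1028+1024 = 2052
w = 1024-32 = 992
s = 992*2052 = 2035584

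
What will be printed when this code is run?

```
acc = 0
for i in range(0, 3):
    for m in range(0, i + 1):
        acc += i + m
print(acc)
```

12

i=0,m=0: acc = 0+0 = 0
i=1,m=0: acc = 0+1 = 1
i=1,m=1: acc = 1+2 = 3
i=2,m=0: acc = 3+2 = 5
i=2,m=1: acc = 5+3 = 8
i=2,m=2: acc = 8+4 = 12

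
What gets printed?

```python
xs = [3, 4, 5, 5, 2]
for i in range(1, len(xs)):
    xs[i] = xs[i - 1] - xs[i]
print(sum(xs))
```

i=1: xs[1] = 3-4 = -1 → [3, -1, 5, 5, 2]
i=2: xs[2] = (-1)-5 = -6 → [3, -1, -6, 5, 2]
i=3: xs[3] = (-6)-5 = -11 → [3, -1, -6, -11, 2]
i=4: xs[4] = (-11)-2 = -13 → [3, -1, -6, -11, -13]
sum = -28

-28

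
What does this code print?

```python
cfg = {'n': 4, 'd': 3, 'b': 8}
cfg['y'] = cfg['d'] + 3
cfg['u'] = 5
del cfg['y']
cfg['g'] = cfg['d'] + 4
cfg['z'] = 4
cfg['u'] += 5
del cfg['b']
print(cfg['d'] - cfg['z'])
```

-1

cfg['y'] = cfg['d']+3 = 6 → {'n': 4, 'd': 3, 'b': 8, 'y': 6}
cfg['u'] = 5 → {'n': 4, 'd': 3, 'b': 8, 'y': 6, 'u': 5}
del 'y' → {'n': 4, 'd': 3, 'b': 8, 'u': 5}
cfg['g'] = cfg['d']+4 = 7 → {'n': 4, 'd': 3, 'b': 8, 'u': 5, 'g': 7}
cfg['z'] = 4 → {'n': 4, 'd': 3, 'b': 8, 'u': 5, 'g': 7, 'z': 4}
cfg['u'] = 5+5 = 10 → {'n': 4, 'd': 3, 'b': 8, 'u': 10, 'g': 7, 'z': 4}
del 'b' → {'n': 4, 'd': 3, 'u': 10, 'g': 7, 'z': 4}
cfg['d']-cfg['z'] = 3-4 = -1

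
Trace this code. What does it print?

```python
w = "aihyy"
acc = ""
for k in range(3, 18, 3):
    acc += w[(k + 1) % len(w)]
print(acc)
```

k=3: add w[4]='y' → 'y'
k=6: add w[2]='h' → 'yh'
k=9: add w[0]='a' → 'yha'
k=12: add w[3]='y' → 'yhay'
k=15: add w[1]='i' → 'yhayi'

yhayi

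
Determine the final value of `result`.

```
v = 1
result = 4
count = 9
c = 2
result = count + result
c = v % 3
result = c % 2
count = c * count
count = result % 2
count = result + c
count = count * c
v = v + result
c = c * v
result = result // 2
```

0

result = 9+4 = 13
c = 1%3 = 1
result = 1%2 = 1
count = 1*9 = 9
count = 1%2 = 1
count = 1+1 = 2
count = 2*1 = 2
v = 1+1 = 2
c = 1*2 = 2
result = 1//2 = 0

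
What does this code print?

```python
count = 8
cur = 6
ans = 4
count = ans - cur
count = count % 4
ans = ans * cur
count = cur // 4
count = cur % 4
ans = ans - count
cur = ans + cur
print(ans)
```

count = 4-6 = -2
count = (-2)%4 = 2
ans = 4*6 = 24
count = 6//4 = 1
count = 6%4 = 2
ans = 24-2 = 22
cur = 22+6 = 28

22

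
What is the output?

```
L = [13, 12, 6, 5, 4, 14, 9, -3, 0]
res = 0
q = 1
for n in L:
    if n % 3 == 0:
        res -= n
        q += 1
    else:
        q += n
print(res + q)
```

n=13: not %3==0; q=14
n=12: %3==0, res = 0-12 = -12; q=15
n=6: %3==0, res = (-12)-6 = -18; q=16
n=5: not %3==0; q=21
n=4: not %3==0; q=25
n=14: not %3==0; q=39
n=9: %3==0, res = (-18)-9 = -27; q=40
n=-3: %3==0, res = (-27)-(-3) = -24; q=41
n=0: %3==0, res = (-24)-0 = -24; q=42
res+q = (-24)+42 = 18

18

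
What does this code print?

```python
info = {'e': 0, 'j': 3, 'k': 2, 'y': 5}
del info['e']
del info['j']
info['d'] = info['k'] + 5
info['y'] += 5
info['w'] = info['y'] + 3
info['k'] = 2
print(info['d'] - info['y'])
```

-3

del 'e' → {'j': 3, 'k': 2, 'y': 5}
del 'j' → {'k': 2, 'y': 5}
info['d'] = info['k']+5 = 7 → {'k': 2, 'y': 5, 'd': 7}
info['y'] = 5+5 = 10 → {'k': 2, 'y': 10, 'd': 7}
info['w'] = info['y']+3 = 13 → {'k': 2, 'y': 10, 'd': 7, 'w': 13}
info['k'] = 2 → {'k': 2, 'y': 10, 'd': 7, 'w': 13}
info['d']-info['y'] = 7-10 = -3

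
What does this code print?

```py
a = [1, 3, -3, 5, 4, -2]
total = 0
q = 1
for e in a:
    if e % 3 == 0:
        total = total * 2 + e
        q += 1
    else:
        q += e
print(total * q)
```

e=1: not %3==0; q=2
e=3: %3==0, total = 0*2+3 = 3; q=3
e=-3: %3==0, total = 3*2+(-3) = 3; q=4
e=5: not %3==0; q=9
e=4: not %3==0; q=13
e=-2: not %3==0; q=11
total*q = 3*11 = 33

33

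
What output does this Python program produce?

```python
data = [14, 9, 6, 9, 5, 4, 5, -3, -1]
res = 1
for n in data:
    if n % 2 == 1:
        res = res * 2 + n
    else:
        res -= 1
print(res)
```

n=14: not odd, res = 1-1 = 0
n=9: odd, res = 0*2+9 = 9
n=6: not odd, res = 9-1 = 8
n=9: odd, res = 8*2+9 = 25
n=5: odd, res = 25*2+5 = 55
n=4: not odd, res = 55-1 = 54
n=5: odd, res = 54*2+5 = 113
n=-3: odd, res = 113*2+(-3) = 223
n=-1: odd, res = 223*2+(-1) = 445

445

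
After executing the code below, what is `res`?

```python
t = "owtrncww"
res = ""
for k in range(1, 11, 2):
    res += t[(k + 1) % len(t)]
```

'tnwot'

k=1: add t[2]='t' → 't'
k=3: add t[4]='n' → 'tn'
k=5: add t[6]='w' → 'tnw'
k=7: add t[0]='o' → 'tnwo'
k=9: add t[2]='t' → 'tnwot'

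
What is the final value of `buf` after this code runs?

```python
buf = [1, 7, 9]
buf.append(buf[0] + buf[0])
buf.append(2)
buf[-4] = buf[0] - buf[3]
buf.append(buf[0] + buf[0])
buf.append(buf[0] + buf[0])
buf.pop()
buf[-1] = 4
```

[1, -1, 9, 2, 2, 4]

append buf[0]+buf[0] = 1+1 = 2 → [1, 7, 9, 2]
append 2 → [1, 7, 9, 2, 2]
buf[-4] = buf[0]-buf[3] = 1-2 = -1 → [1, -1, 9, 2, 2]
append buf[0]+buf[0] = 1+1 = 2 → [1, -1, 9, 2, 2, 2]
append buf[0]+buf[0] = 1+1 = 2 → [1, -1, 9, 2, 2, 2, 2]
pop() removes 2 → [1, -1, 9, 2, 2, 2]
buf[-1] = 4 → [1, -1, 9, 2, 2, 4]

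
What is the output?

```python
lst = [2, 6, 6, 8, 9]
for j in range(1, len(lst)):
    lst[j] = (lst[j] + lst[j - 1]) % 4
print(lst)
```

j=1: lst[1] = (6+2)%4 = 0 → [2, 0, 6, 8, 9]
j=2: lst[2] = (6+0)%4 = 2 → [2, 0, 2, 8, 9]
j=3: lst[3] = (8+2)%4 = 2 → [2, 0, 2, 2, 9]
j=4: lst[4] = (9+2)%4 = 3 → [2, 0, 2, 2, 3]

[2, 0, 2, 2, 3]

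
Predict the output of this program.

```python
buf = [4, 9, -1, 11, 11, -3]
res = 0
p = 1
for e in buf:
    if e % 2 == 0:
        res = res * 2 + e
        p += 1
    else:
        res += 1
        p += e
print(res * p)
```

e=4: even, res = 0*2+4 = 4; p=2
e=9: not even, res = 4+1 = 5; p=11
e=-1: not even, res = 5+1 = 6; p=10
e=11: not even, res = 6+1 = 7; p=21
e=11: not even, res = 7+1 = 8; p=32
e=-3: not even, res = 8+1 = 9; p=29
res*p = 9*29 = 261

261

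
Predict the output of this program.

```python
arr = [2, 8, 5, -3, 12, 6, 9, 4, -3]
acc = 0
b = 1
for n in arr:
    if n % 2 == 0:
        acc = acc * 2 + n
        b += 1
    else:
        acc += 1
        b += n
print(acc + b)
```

193

n=2: even, acc = 0*2+2 = 2; b=2
n=8: even, acc = 2*2+8 = 12; b=3
n=5: not even, acc = 12+1 = 13; b=8
n=-3: not even, acc = 13+1 = 14; b=5
n=12: even, acc = 14*2+12 = 40; b=6
n=6: even, acc = 40*2+6 = 86; b=7
n=9: not even, acc = 86+1 = 87; b=16
n=4: even, acc = 87*2+4 = 178; b=17
n=-3: not even, acc = 178+1 = 179; b=14
acc+b = 179+14 = 193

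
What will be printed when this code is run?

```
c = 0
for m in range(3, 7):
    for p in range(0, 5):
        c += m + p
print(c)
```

130

m=3,p=0: c = 0+3 = 3
m=3,p=1: c = 3+4 = 7
m=3,p=2: c = 7+5 = 12
m=3,p=3: c = 12+6 = 18
m=3,p=4: c = 18+7 = 25
m=4,p=0: c = 25+4 = 29
m=4,p=1: c = 29+5 = 34
m=4,p=2: c = 34+6 = 40
m=4,p=3: c = 40+7 = 47
m=4,p=4: c = 47+8 = 55
m=5,p=0: c = 55+5 = 60
m=5,p=1: c = 60+6 = 66
m=5,p=2: c = 66+7 = 73
m=5,p=3: c = 73+8 = 81
m=5,p=4: c = 81+9 = 90
m=6,p=0: c = 90+6 = 96
m=6,p=1: c = 96+7 = 103
m=6,p=2: c = 103+8 = 111
m=6,p=3: c = 111+9 = 120
m=6,p=4: c = 120+10 = 130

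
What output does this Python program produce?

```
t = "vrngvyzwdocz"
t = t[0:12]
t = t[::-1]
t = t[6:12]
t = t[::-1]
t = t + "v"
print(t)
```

slice [0:12] → 'vrngvyzwdocz'
reverse → 'zcodwzyvgnrv'
slice [6:12] → 'yvgnrv'
reverse → 'vrngvy'
+ 'v' → 'vrngvyv'

vrngvyv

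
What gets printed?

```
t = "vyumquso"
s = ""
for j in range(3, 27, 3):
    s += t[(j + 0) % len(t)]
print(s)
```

msyqouuv

j=3: add t[3]='m' → 'm'
j=6: add t[6]='s' → 'ms'
j=9: add t[1]='y' → 'msy'
j=12: add t[4]='q' → 'msyq'
j=15: add t[7]='o' → 'msyqo'
j=18: add t[2]='u' → 'msyqou'
j=21: add t[5]='u' → 'msyqouu'
j=24: add t[0]='v' → 'msyqouuv'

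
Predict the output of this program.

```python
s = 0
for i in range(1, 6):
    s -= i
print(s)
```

-15

i=1: s = 0-1 = -1
i=2: s = (-1)-2 = -3
i=3: s = (-3)-3 = -6
i=4: s = (-6)-4 = -10
i=5: s = (-10)-5 = -15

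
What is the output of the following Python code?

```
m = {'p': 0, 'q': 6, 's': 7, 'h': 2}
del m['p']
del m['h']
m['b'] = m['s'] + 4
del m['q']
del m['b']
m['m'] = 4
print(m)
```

{'s': 7, 'm': 4}

del 'p' → {'q': 6, 's': 7, 'h': 2}
del 'h' → {'q': 6, 's': 7}
m['b'] = m['s']+4 = 11 → {'q': 6, 's': 7, 'b': 11}
del 'q' → {'s': 7, 'b': 11}
del 'b' → {'s': 7}
m['m'] = 4 → {'s': 7, 'm': 4}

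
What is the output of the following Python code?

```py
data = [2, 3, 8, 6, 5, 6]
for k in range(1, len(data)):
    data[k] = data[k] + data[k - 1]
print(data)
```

[2, 5, 13, 19, 24, 30]

k=1: data[1] = 3+2 = 5 → [2, 5, 8, 6, 5, 6]
k=2: data[2] = 8+5 = 13 → [2, 5, 13, 6, 5, 6]
k=3: data[3] = 6+13 = 19 → [2, 5, 13, 19, 5, 6]
k=4: data[4] = 5+19 = 24 → [2, 5, 13, 19, 24, 6]
k=5: data[5] = 6+24 = 30 → [2, 5, 13, 19, 24, 30]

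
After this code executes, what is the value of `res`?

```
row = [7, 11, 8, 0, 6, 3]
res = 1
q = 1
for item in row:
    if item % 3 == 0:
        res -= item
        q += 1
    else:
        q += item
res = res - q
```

-38

item=7: not %3==0; q=8
item=11: not %3==0; q=19
item=8: not %3==0; q=27
item=0: %3==0, res = 1-0 = 1; q=28
item=6: %3==0, res = 1-6 = -5; q=29
item=3: %3==0, res = (-5)-3 = -8; q=30
res-q = (-8)-30 = -38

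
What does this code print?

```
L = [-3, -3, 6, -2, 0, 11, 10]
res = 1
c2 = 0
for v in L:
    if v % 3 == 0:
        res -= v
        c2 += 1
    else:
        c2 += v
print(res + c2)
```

v=-3: %3==0, res = 1-(-3) = 4; c2=1
v=-3: %3==0, res = 4-(-3) = 7; c2=2
v=6: %3==0, res = 7-6 = 1; c2=3
v=-2: not %3==0; c2=1
v=0: %3==0, res = 1-0 = 1; c2=2
v=11: not %3==0; c2=13
v=10: not %3==0; c2=23
res+c2 = 1+23 = 24

24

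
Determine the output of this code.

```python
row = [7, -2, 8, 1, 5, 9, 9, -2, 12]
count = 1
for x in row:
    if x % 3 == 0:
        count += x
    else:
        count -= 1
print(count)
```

25

x=7: not %3==0, count = 1-1 = 0
x=-2: not %3==0, count = 0-1 = -1
x=8: not %3==0, count = (-1)-1 = -2
x=1: not %3==0, count = (-2)-1 = -3
x=5: not %3==0, count = (-3)-1 = -4
x=9: %3==0, count = (-4)+9 = 5
x=9: %3==0, count = 5+9 = 14
x=-2: not %3==0, count = 14-1 = 13
x=12: %3==0, count = 13+12 = 25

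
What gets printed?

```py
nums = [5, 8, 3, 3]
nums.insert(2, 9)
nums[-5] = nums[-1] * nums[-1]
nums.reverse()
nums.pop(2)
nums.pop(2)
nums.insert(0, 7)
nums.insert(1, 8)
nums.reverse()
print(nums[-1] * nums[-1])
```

insert 9 at 2 → [5, 8, 9, 3, 3]
nums[-5] = nums[-1]*nums[-1] = 3*3 = 9 → [9, 8, 9, 3, 3]
reverse → [3, 3, 9, 8, 9]
pop(2) removes 9 → [3, 3, 8, 9]
pop(2) removes 8 → [3, 3, 9]
insert 7 at 0 → [7, 3, 3, 9]
insert 8 at 1 → [7, 8, 3, 3, 9]
reverse → [9, 3, 3, 8, 7]
nums[-1]*nums[-1] = 7*7 = 49

49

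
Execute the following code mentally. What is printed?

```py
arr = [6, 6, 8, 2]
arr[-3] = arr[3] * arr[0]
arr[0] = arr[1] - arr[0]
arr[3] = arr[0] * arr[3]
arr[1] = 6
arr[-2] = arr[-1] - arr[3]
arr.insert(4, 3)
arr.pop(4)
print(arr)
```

arr[-3] = arr[3]*arr[0] = 2*6 = 12 → [6, 12, 8, 2]
arr[0] = arr[1]-arr[0] = 12-6 = 6 → [6, 12, 8, 2]
arr[3] = arr[0]*arr[3] = 6*2 = 12 → [6, 12, 8, 12]
arr[1] = 6 → [6, 6, 8, 12]
arr[-2] = arr[-1]-arr[3] = 12-12 = 0 → [6, 6, 0, 12]
insert 3 at 4 → [6, 6, 0, 12, 3]
pop(4) removes 3 → [6, 6, 0, 12]

[6, 6, 0, 12]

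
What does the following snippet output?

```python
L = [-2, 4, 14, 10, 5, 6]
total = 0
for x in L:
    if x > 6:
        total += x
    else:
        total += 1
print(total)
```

x=-2: not >6, total = 0+1 = 1
x=4: not >6, total = 1+1 = 2
x=14: >6, total = 2+14 = 16
x=10: >6, total = 16+10 = 26
x=5: not >6, total = 26+1 = 27
x=6: not >6, total = 27+1 = 28

28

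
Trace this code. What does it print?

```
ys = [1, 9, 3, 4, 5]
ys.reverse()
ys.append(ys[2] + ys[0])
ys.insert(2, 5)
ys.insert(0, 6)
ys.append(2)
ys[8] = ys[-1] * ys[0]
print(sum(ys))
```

53

reverse → [5, 4, 3, 9, 1]
append ys[2]+ys[0] = 3+5 = 8 → [5, 4, 3, 9, 1, 8]
insert 5 at 2 → [5, 4, 5, 3, 9, 1, 8]
insert 6 at 0 → [6, 5, 4, 5, 3, 9, 1, 8]
append 2 → [6, 5, 4, 5, 3, 9, 1, 8, 2]
ys[8] = ys[-1]*ys[0] = 2*6 = 12 → [6, 5, 4, 5, 3, 9, 1, 8, 12]
sum = 53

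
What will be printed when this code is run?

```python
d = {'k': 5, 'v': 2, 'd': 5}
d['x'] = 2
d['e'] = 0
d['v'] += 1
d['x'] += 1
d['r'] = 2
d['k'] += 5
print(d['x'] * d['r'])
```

d['x'] = 2 → {'k': 5, 'v': 2, 'd': 5, 'x': 2}
d['e'] = 0 → {'k': 5, 'v': 2, 'd': 5, 'x': 2, 'e': 0}
d['v'] = 2+1 = 3 → {'k': 5, 'v': 3, 'd': 5, 'x': 2, 'e': 0}
d['x'] = 2+1 = 3 → {'k': 5, 'v': 3, 'd': 5, 'x': 3, 'e': 0}
d['r'] = 2 → {'k': 5, 'v': 3, 'd': 5, 'x': 3, 'e': 0, 'r': 2}
d['k'] = 5+5 = 10 → {'k': 10, 'v': 3, 'd': 5, 'x': 3, 'e': 0, 'r': 2}
d['x']*d['r'] = 3*2 = 6

6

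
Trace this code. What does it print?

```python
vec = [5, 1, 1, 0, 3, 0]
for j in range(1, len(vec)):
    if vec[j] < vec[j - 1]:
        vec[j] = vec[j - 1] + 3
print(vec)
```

[5, 8, 11, 14, 17, 20]

j=1: 1<5, vec[1] = 5+3 = 8 → [5, 8, 1, 0, 3, 0]
j=2: 1<8, vec[2] = 8+3 = 11 → [5, 8, 11, 0, 3, 0]
j=3: 0<11, vec[3] = 11+3 = 14 → [5, 8, 11, 14, 3, 0]
j=4: 3<14, vec[4] = 14+3 = 17 → [5, 8, 11, 14, 17, 0]
j=5: 0<17, vec[5] = 17+3 = 20 → [5, 8, 11, 14, 17, 20]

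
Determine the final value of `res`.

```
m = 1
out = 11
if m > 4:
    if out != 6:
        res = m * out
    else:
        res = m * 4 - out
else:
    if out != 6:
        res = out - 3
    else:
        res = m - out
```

m=1, out=11
m > 4 is False; out != 6 is True
→ res = out - 3 = 8

8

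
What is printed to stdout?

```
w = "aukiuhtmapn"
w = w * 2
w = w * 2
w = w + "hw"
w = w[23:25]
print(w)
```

repeat ×2 → 'aukiuhtmapnaukiuhtmapn'
repeat ×2 → 'aukiuhtmapnaukiuhtmapnaukiuhtmapnaukiuhtmapn'
+ 'hw' → 'aukiuhtmapnaukiuhtmapnaukiuhtmapnaukiuhtmapnhw'
slice [23:25] → 'uk'

uk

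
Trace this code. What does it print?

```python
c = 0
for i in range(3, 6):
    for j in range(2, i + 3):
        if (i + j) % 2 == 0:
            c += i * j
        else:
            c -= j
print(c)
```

121

i=3,j=2: odd sum, c = 0-2 = -2
i=3,j=3: even sum, c = (-2)+9 = 7
i=3,j=4: odd sum, c = 7-4 = 3
i=3,j=5: even sum, c = 3+15 = 18
i=4,j=2: even sum, c = 18+8 = 26
i=4,j=3: odd sum, c = 26-3 = 23
i=4,j=4: even sum, c = 23+16 = 39
i=4,j=5: odd sum, c = 39-5 = 34
i=4,j=6: even sum, c = 34+24 = 58
i=5,j=2: odd sum, c = 58-2 = 56
i=5,j=3: even sum, c = 56+15 = 71
i=5,j=4: odd sum, c = 71-4 = 67
i=5,j=5: even sum, c = 67+25 = 92
i=5,j=6: odd sum, c = 92-6 = 86
i=5,j=7: even sum, c = 86+35 = 121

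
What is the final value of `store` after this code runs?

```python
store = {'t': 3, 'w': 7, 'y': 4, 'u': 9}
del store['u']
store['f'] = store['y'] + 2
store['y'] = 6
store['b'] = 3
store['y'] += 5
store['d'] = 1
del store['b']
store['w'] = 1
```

{'t': 3, 'w': 1, 'y': 11, 'f': 6, 'd': 1}

del 'u' → {'t': 3, 'w': 7, 'y': 4}
store['f'] = store['y']+2 = 6 → {'t': 3, 'w': 7, 'y': 4, 'f': 6}
store['y'] = 6 → {'t': 3, 'w': 7, 'y': 6, 'f': 6}
store['b'] = 3 → {'t': 3, 'w': 7, 'y': 6, 'f': 6, 'b': 3}
store['y'] = 6+5 = 11 → {'t': 3, 'w': 7, 'y': 11, 'f': 6, 'b': 3}
store['d'] = 1 → {'t': 3, 'w': 7, 'y': 11, 'f': 6, 'b': 3, 'd': 1}
del 'b' → {'t': 3, 'w': 7, 'y': 11, 'f': 6, 'd': 1}
store['w'] = 1 → {'t': 3, 'w': 1, 'y': 11, 'f': 6, 'd': 1}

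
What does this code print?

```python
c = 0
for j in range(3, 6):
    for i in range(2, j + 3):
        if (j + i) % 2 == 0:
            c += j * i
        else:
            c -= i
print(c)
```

j=3,i=2: odd sum, c = 0-2 = -2
j=3,i=3: even sum, c = (-2)+9 = 7
j=3,i=4: odd sum, c = 7-4 = 3
j=3,i=5: even sum, c = 3+15 = 18
j=4,i=2: even sum, c = 18+8 = 26
j=4,i=3: odd sum, c = 26-3 = 23
j=4,i=4: even sum, c = 23+16 = 39
j=4,i=5: odd sum, c = 39-5 = 34
j=4,i=6: even sum, c = 34+24 = 58
j=5,i=2: odd sum, c = 58-2 = 56
j=5,i=3: even sum, c = 56+15 = 71
j=5,i=4: odd sum, c = 71-4 = 67
j=5,i=5: even sum, c = 67+25 = 92
j=5,i=6: odd sum, c = 92-6 = 86
j=5,i=7: even sum, c = 86+35 = 121

121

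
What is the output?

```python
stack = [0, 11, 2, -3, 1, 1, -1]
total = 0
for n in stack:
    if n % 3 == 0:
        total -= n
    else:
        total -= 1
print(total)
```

n=0: %3==0, total = 0-0 = 0
n=11: not %3==0, total = 0-1 = -1
n=2: not %3==0, total = (-1)-1 = -2
n=-3: %3==0, total = (-2)-(-3) = 1
n=1: not %3==0, total = 1-1 = 0
n=1: not %3==0, total = 0-1 = -1
n=-1: not %3==0, total = (-1)-1 = -2

-2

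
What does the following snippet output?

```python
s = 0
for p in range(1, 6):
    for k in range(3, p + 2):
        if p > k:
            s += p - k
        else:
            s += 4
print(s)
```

p=2,k=3: not 2>3, s = 0+4 = 4
p=3,k=3: not 3>3, s = 4+4 = 8
p=3,k=4: not 3>4, s = 8+4 = 12
p=4,k=3: 4>3, s = 12+1 = 13
p=4,k=4: not 4>4, s = 13+4 = 17
p=4,k=5: not 4>5, s = 17+4 = 21
p=5,k=3: 5>3, s = 21+2 = 23
p=5,k=4: 5>4, s = 23+1 = 24
p=5,k=5: not 5>5, s = 24+4 = 28
p=5,k=6: not 5>6, s = 28+4 = 32

32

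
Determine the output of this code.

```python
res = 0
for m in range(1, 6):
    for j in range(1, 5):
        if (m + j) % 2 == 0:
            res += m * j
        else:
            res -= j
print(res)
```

m=1,j=1: even sum, res = 0+1 = 1
m=1,j=2: odd sum, res = 1-2 = -1
m=1,j=3: even sum, res = (-1)+3 = 2
m=1,j=4: odd sum, res = 2-4 = -2
m=2,j=1: odd sum, res = (-2)-1 = -3
m=2,j=2: even sum, res = (-3)+4 = 1
m=2,j=3: odd sum, res = 1-3 = -2
m=2,j=4: even sum, res = (-2)+8 = 6
m=3,j=1: even sum, res = 6+3 = 9
m=3,j=2: odd sum, res = 9-2 = 7
m=3,j=3: even sum, res = 7+9 = 16
m=3,j=4: odd sum, res = 16-4 = 12
m=4,j=1: odd sum, res = 12-1 = 11
m=4,j=2: even sum, res = 11+8 = 19
m=4,j=3: odd sum, res = 19-3 = 16
m=4,j=4: even sum, res = 16+16 = 32
m=5,j=1: even sum, res = 32+5 = 37
m=5,j=2: odd sum, res = 37-2 = 35
m=5,j=3: even sum, res = 35+15 = 50
m=5,j=4: odd sum, res = 50-4 = 46

46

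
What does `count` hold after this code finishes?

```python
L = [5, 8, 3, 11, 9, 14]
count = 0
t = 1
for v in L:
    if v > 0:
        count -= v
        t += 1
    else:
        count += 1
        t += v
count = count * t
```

v=5: >0, count = 0-5 = -5; t=2
v=8: >0, count = (-5)-8 = -13; t=3
v=3: >0, count = (-13)-3 = -16; t=4
v=11: >0, count = (-16)-11 = -27; t=5
v=9: >0, count = (-27)-9 = -36; t=6
v=14: >0, count = (-36)-14 = -50; t=7
count*t = (-50)*7 = -350

-350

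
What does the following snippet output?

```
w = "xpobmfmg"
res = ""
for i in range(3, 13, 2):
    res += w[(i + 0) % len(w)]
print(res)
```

bfgpb

i=3: add w[3]='b' → 'b'
i=5: add w[5]='f' → 'bf'
i=7: add w[7]='g' → 'bfg'
i=9: add w[1]='p' → 'bfgp'
i=11: add w[3]='b' → 'bfgpb'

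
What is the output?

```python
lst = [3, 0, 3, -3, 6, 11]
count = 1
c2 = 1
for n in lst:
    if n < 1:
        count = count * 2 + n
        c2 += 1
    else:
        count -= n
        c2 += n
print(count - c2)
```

-60

n=3: not <1, count = 1-3 = -2; c2=4
n=0: <1, count = (-2)*2+0 = -4; c2=5
n=3: not <1, count = (-4)-3 = -7; c2=8
n=-3: <1, count = (-7)*2+(-3) = -17; c2=9
n=6: not <1, count = (-17)-6 = -23; c2=15
n=11: not <1, count = (-23)-11 = -34; c2=26
count-c2 = (-34)-26 = -60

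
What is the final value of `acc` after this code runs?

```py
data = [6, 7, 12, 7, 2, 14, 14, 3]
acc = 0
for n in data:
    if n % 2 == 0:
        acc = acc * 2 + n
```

242

n=6: even, acc = 0*2+6 = 6
n=7: not even
n=12: even, acc = 6*2+12 = 24
n=7: not even
n=2: even, acc = 24*2+2 = 50
n=14: even, acc = 50*2+14 = 114
n=14: even, acc = 114*2+14 = 242
n=3: not even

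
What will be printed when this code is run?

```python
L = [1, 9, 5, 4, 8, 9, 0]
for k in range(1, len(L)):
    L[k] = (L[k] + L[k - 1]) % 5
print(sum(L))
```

k=1: L[1] = (9+1)%5 = 0 → [1, 0, 5, 4, 8, 9, 0]
k=2: L[2] = (5+0)%5 = 0 → [1, 0, 0, 4, 8, 9, 0]
k=3: L[3] = (4+0)%5 = 4 → [1, 0, 0, 4, 8, 9, 0]
k=4: L[4] = (8+4)%5 = 2 → [1, 0, 0, 4, 2, 9, 0]
k=5: L[5] = (9+2)%5 = 1 → [1, 0, 0, 4, 2, 1, 0]
k=6: L[6] = (0+1)%5 = 1 → [1, 0, 0, 4, 2, 1, 1]
sum = 9

9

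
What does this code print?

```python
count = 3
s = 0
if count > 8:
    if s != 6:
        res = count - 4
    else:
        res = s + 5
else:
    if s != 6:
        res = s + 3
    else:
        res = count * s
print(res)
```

3

count=3, s=0
count > 8 is False; s != 6 is True
→ res = s + 3 = 3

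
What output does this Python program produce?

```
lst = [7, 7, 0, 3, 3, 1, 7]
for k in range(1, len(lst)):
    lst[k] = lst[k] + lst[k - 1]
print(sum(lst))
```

121

k=1: lst[1] = 7+7 = 14 → [7, 14, 0, 3, 3, 1, 7]
k=2: lst[2] = 0+14 = 14 → [7, 14, 14, 3, 3, 1, 7]
k=3: lst[3] = 3+14 = 17 → [7, 14, 14, 17, 3, 1, 7]
k=4: lst[4] = 3+17 = 20 → [7, 14, 14, 17, 20, 1, 7]
k=5: lst[5] = 1+20 = 21 → [7, 14, 14, 17, 20, 21, 7]
k=6: lst[6] = 7+21 = 28 → [7, 14, 14, 17, 20, 21, 28]
sum = 121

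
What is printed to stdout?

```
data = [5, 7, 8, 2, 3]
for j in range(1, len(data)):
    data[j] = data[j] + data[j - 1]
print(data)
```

j=1: data[1] = 7+5 = 12 → [5, 12, 8, 2, 3]
j=2: data[2] = 8+12 = 20 → [5, 12, 20, 2, 3]
j=3: data[3] = 2+20 = 22 → [5, 12, 20, 22, 3]
j=4: data[4] = 3+22 = 25 → [5, 12, 20, 22, 25]

[5, 12, 20, 22, 25]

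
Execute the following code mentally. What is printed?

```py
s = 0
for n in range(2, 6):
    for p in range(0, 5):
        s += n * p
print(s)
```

n=2,p=0: s = 0+0 = 0
n=2,p=1: s = 0+2 = 2
n=2,p=2: s = 2+4 = 6
n=2,p=3: s = 6+6 = 12
n=2,p=4: s = 12+8 = 20
n=3,p=0: s = 20+0 = 20
n=3,p=1: s = 20+3 = 23
n=3,p=2: s = 23+6 = 29
n=3,p=3: s = 29+9 = 38
n=3,p=4: s = 38+12 = 50
n=4,p=0: s = 50+0 = 50
n=4,p=1: s = 50+4 = 54
n=4,p=2: s = 54+8 = 62
n=4,p=3: s = 62+12 = 74
n=4,p=4: s = 74+16 = 90
n=5,p=0: s = 90+0 = 90
n=5,p=1: s = 90+5 = 95
n=5,p=2: s = 95+10 = 105
n=5,p=3: s = 105+15 = 120
n=5,p=4: s = 120+20 = 140

140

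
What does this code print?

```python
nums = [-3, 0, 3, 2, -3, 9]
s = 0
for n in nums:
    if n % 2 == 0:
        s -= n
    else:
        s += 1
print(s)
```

n=-3: not even, s = 0+1 = 1
n=0: even, s = 1-0 = 1
n=3: not even, s = 1+1 = 2
n=2: even, s = 2-2 = 0
n=-3: not even, s = 0+1 = 1
n=9: not even, s = 1+1 = 2

2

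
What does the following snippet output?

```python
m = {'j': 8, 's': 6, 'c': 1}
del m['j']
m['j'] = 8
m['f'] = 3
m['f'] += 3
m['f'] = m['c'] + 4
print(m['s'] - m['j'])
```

-2

del 'j' → {'s': 6, 'c': 1}
m['j'] = 8 → {'s': 6, 'c': 1, 'j': 8}
m['f'] = 3 → {'s': 6, 'c': 1, 'j': 8, 'f': 3}
m['f'] = 3+3 = 6 → {'s': 6, 'c': 1, 'j': 8, 'f': 6}
m['f'] = m['c']+4 = 5 → {'s': 6, 'c': 1, 'j': 8, 'f': 5}
m['s']-m['j'] = 6-8 = -2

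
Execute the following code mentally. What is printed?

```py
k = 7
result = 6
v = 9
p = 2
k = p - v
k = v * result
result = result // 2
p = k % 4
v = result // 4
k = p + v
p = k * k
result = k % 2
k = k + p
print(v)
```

0

k = 2-9 = -7
k = 9*6 = 54
result = 6//2 = 3
p = 54%4 = 2
v = 3//4 = 0
k = 2+0 = 2
p = 2*2 = 4
result = 2%2 = 0
k = 2+4 = 6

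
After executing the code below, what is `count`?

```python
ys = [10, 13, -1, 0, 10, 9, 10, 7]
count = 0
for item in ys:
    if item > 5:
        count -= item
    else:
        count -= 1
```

item=10: >5, count = 0-10 = -10
item=13: >5, count = (-10)-13 = -23
item=-1: not >5, count = (-23)-1 = -24
item=0: not >5, count = (-24)-1 = -25
item=10: >5, count = (-25)-10 = -35
item=9: >5, count = (-35)-9 = -44
item=10: >5, count = (-44)-10 = -54
item=7: >5, count = (-54)-7 = -61

-61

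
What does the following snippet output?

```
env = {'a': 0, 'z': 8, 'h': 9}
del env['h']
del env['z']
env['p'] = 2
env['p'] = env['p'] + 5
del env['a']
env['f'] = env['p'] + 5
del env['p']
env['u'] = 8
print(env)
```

del 'h' → {'a': 0, 'z': 8}
del 'z' → {'a': 0}
env['p'] = 2 → {'a': 0, 'p': 2}
env['p'] = env['p']+5 = 7 → {'a': 0, 'p': 7}
del 'a' → {'p': 7}
env['f'] = env['p']+5 = 12 → {'p': 7, 'f': 12}
del 'p' → {'f': 12}
env['u'] = 8 → {'f': 12, 'u': 8}

{'f': 12, 'u': 8}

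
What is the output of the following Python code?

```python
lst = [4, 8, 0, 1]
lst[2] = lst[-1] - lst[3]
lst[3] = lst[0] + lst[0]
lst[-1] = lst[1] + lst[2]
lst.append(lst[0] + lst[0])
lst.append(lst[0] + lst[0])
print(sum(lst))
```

lst[2] = lst[-1]-lst[3] = 1-1 = 0 → [4, 8, 0, 1]
lst[3] = lst[0]+lst[0] = 4+4 = 8 → [4, 8, 0, 8]
lst[-1] = lst[1]+lst[2] = 8+0 = 8 → [4, 8, 0, 8]
append lst[0]+lst[0] = 4+4 = 8 → [4, 8, 0, 8, 8]
append lst[0]+lst[0] = 4+4 = 8 → [4, 8, 0, 8, 8, 8]
sum = 36

36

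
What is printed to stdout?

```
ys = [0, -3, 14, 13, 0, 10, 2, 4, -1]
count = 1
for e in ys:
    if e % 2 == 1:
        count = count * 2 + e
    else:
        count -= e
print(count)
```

e=0: not odd, count = 1-0 = 1
e=-3: odd, count = 1*2+(-3) = -1
e=14: not odd, count = (-1)-14 = -15
e=13: odd, count = (-15)*2+13 = -17
e=0: not odd, count = (-17)-0 = -17
e=10: not odd, count = (-17)-10 = -27
e=2: not odd, count = (-27)-2 = -29
e=4: not odd, count = (-29)-4 = -33
e=-1: odd, count = (-33)*2+(-1) = -67

-67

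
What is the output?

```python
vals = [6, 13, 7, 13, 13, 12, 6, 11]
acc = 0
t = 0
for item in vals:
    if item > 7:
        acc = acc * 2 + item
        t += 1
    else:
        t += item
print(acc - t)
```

item=6: not >7; t=6
item=13: >7, acc = 0*2+13 = 13; t=7
item=7: not >7; t=14
item=13: >7, acc = 13*2+13 = 39; t=15
item=13: >7, acc = 39*2+13 = 91; t=16
item=12: >7, acc = 91*2+12 = 194; t=17
item=6: not >7; t=23
item=11: >7, acc = 194*2+11 = 399; t=24
acc-t = 399-24 = 375

375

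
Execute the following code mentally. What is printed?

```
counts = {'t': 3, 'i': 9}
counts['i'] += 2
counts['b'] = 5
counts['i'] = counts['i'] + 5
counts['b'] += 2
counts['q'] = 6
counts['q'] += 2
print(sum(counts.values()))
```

34

counts['i'] = 9+2 = 11 → {'t': 3, 'i': 11}
counts['b'] = 5 → {'t': 3, 'i': 11, 'b': 5}
counts['i'] = counts['i']+5 = 16 → {'t': 3, 'i': 16, 'b': 5}
counts['b'] = 5+2 = 7 → {'t': 3, 'i': 16, 'b': 7}
counts['q'] = 6 → {'t': 3, 'i': 16, 'b': 7, 'q': 6}
counts['q'] = 6+2 = 8 → {'t': 3, 'i': 16, 'b': 7, 'q': 8}
sum of values = 34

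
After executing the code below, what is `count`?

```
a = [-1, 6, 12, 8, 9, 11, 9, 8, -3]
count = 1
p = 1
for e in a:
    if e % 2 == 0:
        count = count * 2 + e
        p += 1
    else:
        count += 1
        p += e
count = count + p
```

e=-1: not even, count = 1+1 = 2; p=0
e=6: even, count = 2*2+6 = 10; p=1
e=12: even, count = 10*2+12 = 32; p=2
e=8: even, count = 32*2+8 = 72; p=3
e=9: not even, count = 72+1 = 73; p=12
e=11: not even, count = 73+1 = 74; p=23
e=9: not even, count = 74+1 = 75; p=32
e=8: even, count = 75*2+8 = 158; p=33
e=-3: not even, count = 158+1 = 159; p=30
count+p = 159+30 = 189

189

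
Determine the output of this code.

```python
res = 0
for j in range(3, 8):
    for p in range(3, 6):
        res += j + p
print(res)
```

j=3,p=3: res = 0+6 = 6
j=3,p=4: res = 6+7 = 13
j=3,p=5: res = 13+8 = 21
j=4,p=3: res = 21+7 = 28
j=4,p=4: res = 28+8 = 36
j=4,p=5: res = 36+9 = 45
j=5,p=3: res = 45+8 = 53
j=5,p=4: res = 53+9 = 62
j=5,p=5: res = 62+10 = 72
j=6,p=3: res = 72+9 = 81
j=6,p=4: res = 81+10 = 91
j=6,p=5: res = 91+11 = 102
j=7,p=3: res = 102+10 = 112
j=7,p=4: res = 112+11 = 123
j=7,p=5: res = 123+12 = 135

135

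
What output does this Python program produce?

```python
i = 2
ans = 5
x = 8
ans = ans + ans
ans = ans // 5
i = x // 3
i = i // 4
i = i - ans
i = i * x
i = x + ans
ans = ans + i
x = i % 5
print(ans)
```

12

ans = 5+5 = 10
ans = 10//5 = 2
i = 8//3 = 2
i = 2//4 = 0
i = 0-2 = -2
i = (-2)*8 = -16
i = 8+2 = 10
ans = 2+10 = 12
x = 10%5 = 0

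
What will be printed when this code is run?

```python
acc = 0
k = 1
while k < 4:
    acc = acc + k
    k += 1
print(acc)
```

k=1: acc = 0+1 = 1
k=2: acc = 1+2 = 3
k=3: acc = 3+3 = 6

6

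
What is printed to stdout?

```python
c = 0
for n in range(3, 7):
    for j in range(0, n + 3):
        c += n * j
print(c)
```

485

n=3,j=0: c = 0+0 = 0
n=3,j=1: c = 0+3 = 3
n=3,j=2: c = 3+6 = 9
n=3,j=3: c = 9+9 = 18
n=3,j=4: c = 18+12 = 30
n=3,j=5: c = 30+15 = 45
n=4,j=0: c = 45+0 = 45
n=4,j=1: c = 45+4 = 49
n=4,j=2: c = 49+8 = 57
n=4,j=3: c = 57+12 = 69
n=4,j=4: c = 69+16 = 85
n=4,j=5: c = 85+20 = 105
n=4,j=6: c = 105+24 = 129
n=5,j=0: c = 129+0 = 129
n=5,j=1: c = 129+5 = 134
n=5,j=2: c = 134+10 = 144
n=5,j=3: c = 144+15 = 159
n=5,j=4: c = 159+20 = 179
n=5,j=5: c = 179+25 = 204
n=5,j=6: c = 204+30 = 234
n=5,j=7: c = 234+35 = 269
n=6,j=0: c = 269+0 = 269
n=6,j=1: c = 269+6 = 275
n=6,j=2: c = 275+12 = 287
n=6,j=3: c = 287+18 = 305
n=6,j=4: c = 305+24 = 329
n=6,j=5: c = 329+30 = 359
n=6,j=6: c = 359+36 = 395
n=6,j=7: c = 395+42 = 437
n=6,j=8: c = 437+48 = 485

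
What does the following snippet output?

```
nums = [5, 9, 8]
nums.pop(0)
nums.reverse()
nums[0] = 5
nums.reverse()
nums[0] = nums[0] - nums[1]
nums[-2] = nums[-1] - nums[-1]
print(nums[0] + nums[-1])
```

5

pop(0) removes 5 → [9, 8]
reverse → [8, 9]
nums[0] = 5 → [5, 9]
reverse → [9, 5]
nums[0] = nums[0]-nums[1] = 9-5 = 4 → [4, 5]
nums[-2] = nums[-1]-nums[-1] = 5-5 = 0 → [0, 5]
nums[0]+nums[-1] = 0+5 = 5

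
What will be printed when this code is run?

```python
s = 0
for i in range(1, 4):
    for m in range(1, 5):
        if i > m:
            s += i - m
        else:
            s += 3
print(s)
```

31

i=1,m=1: not 1>1, s = 0+3 = 3
i=1,m=2: not 1>2, s = 3+3 = 6
i=1,m=3: not 1>3, s = 6+3 = 9
i=1,m=4: not 1>4, s = 9+3 = 12
i=2,m=1: 2>1, s = 12+1 = 13
i=2,m=2: not 2>2, s = 13+3 = 16
i=2,m=3: not 2>3, s = 16+3 = 19
i=2,m=4: not 2>4, s = 19+3 = 22
i=3,m=1: 3>1, s = 22+2 = 24
i=3,m=2: 3>2, s = 24+1 = 25
i=3,m=3: not 3>3, s = 25+3 = 28
i=3,m=4: not 3>4, s = 28+3 = 31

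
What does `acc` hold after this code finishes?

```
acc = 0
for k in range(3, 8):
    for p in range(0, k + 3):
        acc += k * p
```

k=3,p=0: acc = 0+0 = 0
k=3,p=1: acc = 0+3 = 3
k=3,p=2: acc = 3+6 = 9
k=3,p=3: acc = 9+9 = 18
k=3,p=4: acc = 18+12 = 30
k=3,p=5: acc = 30+15 = 45
k=4,p=0: acc = 45+0 = 45
k=4,p=1: acc = 45+4 = 49
k=4,p=2: acc = 49+8 = 57
k=4,p=3: acc = 57+12 = 69
k=4,p=4: acc = 69+16 = 85
k=4,p=5: acc = 85+20 = 105
k=4,p=6: acc = 105+24 = 129
k=5,p=0: acc = 129+0 = 129
k=5,p=1: acc = 129+5 = 134
k=5,p=2: acc = 134+10 = 144
k=5,p=3: acc = 144+15 = 159
k=5,p=4: acc = 159+20 = 179
k=5,p=5: acc = 179+25 = 204
k=5,p=6: acc = 204+30 = 234
k=5,p=7: acc = 234+35 = 269
k=6,p=0: acc = 269+0 = 269
k=6,p=1: acc = 269+6 = 275
k=6,p=2: acc = 275+12 = 287
k=6,p=3: acc = 287+18 = 305
k=6,p=4: acc = 305+24 = 329
k=6,p=5: acc = 329+30 = 359
k=6,p=6: acc = 359+36 = 395
k=6,p=7: acc = 395+42 = 437
k=6,p=8: acc = 437+48 = 485
k=7,p=0: acc = 485+0 = 485
k=7,p=1: acc = 485+7 = 492
k=7,p=2: acc = 492+14 = 506
k=7,p=3: acc = 506+21 = 527
k=7,p=4: acc = 527+28 = 555
k=7,p=5: acc = 555+35 = 590
k=7,p=6: acc = 590+42 = 632
k=7,p=7: acc = 632+49 = 681
k=7,p=8: acc = 681+56 = 737
k=7,p=9: acc = 737+63 = 800

800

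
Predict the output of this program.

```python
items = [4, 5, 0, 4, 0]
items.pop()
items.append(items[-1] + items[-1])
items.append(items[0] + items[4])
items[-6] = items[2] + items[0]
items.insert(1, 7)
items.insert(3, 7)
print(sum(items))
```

47

pop() removes 0 → [4, 5, 0, 4]
append items[-1]+items[-1] = 4+4 = 8 → [4, 5, 0, 4, 8]
append items[0]+items[4] = 4+8 = 12 → [4, 5, 0, 4, 8, 12]
items[-6] = items[2]+items[0] = 0+4 = 4 → [4, 5, 0, 4, 8, 12]
insert 7 at 1 → [4, 7, 5, 0, 4, 8, 12]
insert 7 at 3 → [4, 7, 5, 7, 0, 4, 8, 12]
sum = 47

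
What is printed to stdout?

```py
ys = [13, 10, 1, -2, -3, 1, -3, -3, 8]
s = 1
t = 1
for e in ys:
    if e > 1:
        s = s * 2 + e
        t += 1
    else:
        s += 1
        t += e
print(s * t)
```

e=13: >1, s = 1*2+13 = 15; t=2
e=10: >1, s = 15*2+10 = 40; t=3
e=1: not >1, s = 40+1 = 41; t=4
e=-2: not >1, s = 41+1 = 42; t=2
e=-3: not >1, s = 42+1 = 43; t=-1
e=1: not >1, s = 43+1 = 44; t=0
e=-3: not >1, s = 44+1 = 45; t=-3
e=-3: not >1, s = 45+1 = 46; t=-6
e=8: >1, s = 46*2+8 = 100; t=-5
s*t = 100*(-5) = -500

-500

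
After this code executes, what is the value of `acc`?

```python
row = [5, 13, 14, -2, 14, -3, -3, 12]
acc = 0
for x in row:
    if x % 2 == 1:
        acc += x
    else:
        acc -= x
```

-26

x=5: odd, acc = 0+5 = 5
x=13: odd, acc = 5+13 = 18
x=14: not odd, acc = 18-14 = 4
x=-2: not odd, acc = 4-(-2) = 6
x=14: not odd, acc = 6-14 = -8
x=-3: odd, acc = (-8)+(-3) = -11
x=-3: odd, acc = (-11)+(-3) = -14
x=12: not odd, acc = (-14)-12 = -26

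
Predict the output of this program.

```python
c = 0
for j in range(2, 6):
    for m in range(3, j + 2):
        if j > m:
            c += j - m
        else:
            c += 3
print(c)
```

j=2,m=3: not 2>3, c = 0+3 = 3
j=3,m=3: not 3>3, c = 3+3 = 6
j=3,m=4: not 3>4, c = 6+3 = 9
j=4,m=3: 4>3, c = 9+1 = 10
j=4,m=4: not 4>4, c = 10+3 = 13
j=4,m=5: not 4>5, c = 13+3 = 16
j=5,m=3: 5>3, c = 16+2 = 18
j=5,m=4: 5>4, c = 18+1 = 19
j=5,m=5: not 5>5, c = 19+3 = 22
j=5,m=6: not 5>6, c = 22+3 = 25

25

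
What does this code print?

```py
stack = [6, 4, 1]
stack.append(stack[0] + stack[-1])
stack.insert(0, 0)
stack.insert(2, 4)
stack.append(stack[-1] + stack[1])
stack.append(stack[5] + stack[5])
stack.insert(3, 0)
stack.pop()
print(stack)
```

[0, 6, 4, 0, 4, 1, 7, 13]

append stack[0]+stack[-1] = 6+1 = 7 → [6, 4, 1, 7]
insert 0 at 0 → [0, 6, 4, 1, 7]
insert 4 at 2 → [0, 6, 4, 4, 1, 7]
append stack[-1]+stack[1] = 7+6 = 13 → [0, 6, 4, 4, 1, 7, 13]
append stack[5]+stack[5] = 7+7 = 14 → [0, 6, 4, 4, 1, 7, 13, 14]
insert 0 at 3 → [0, 6, 4, 0, 4, 1, 7, 13, 14]
pop() removes 14 → [0, 6, 4, 0, 4, 1, 7, 13]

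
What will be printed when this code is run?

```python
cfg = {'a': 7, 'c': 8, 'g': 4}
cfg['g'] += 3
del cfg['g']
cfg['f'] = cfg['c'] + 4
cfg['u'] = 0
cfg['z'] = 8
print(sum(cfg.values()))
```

35

cfg['g'] = 4+3 = 7 → {'a': 7, 'c': 8, 'g': 7}
del 'g' → {'a': 7, 'c': 8}
cfg['f'] = cfg['c']+4 = 12 → {'a': 7, 'c': 8, 'f': 12}
cfg['u'] = 0 → {'a': 7, 'c': 8, 'f': 12, 'u': 0}
cfg['z'] = 8 → {'a': 7, 'c': 8, 'f': 12, 'u': 0, 'z': 8}
sum of values = 35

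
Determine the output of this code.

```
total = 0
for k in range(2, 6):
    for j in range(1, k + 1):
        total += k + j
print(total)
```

88

k=2,j=1: total = 0+3 = 3
k=2,j=2: total = 3+4 = 7
k=3,j=1: total = 7+4 = 11
k=3,j=2: total = 11+5 = 16
k=3,j=3: total = 16+6 = 22
k=4,j=1: total = 22+5 = 27
k=4,j=2: total = 27+6 = 33
k=4,j=3: total = 33+7 = 40
k=4,j=4: total = 40+8 = 48
k=5,j=1: total = 48+6 = 54
k=5,j=2: total = 54+7 = 61
k=5,j=3: total = 61+8 = 69
k=5,j=4: total = 69+9 = 78
k=5,j=5: total = 78+10 = 88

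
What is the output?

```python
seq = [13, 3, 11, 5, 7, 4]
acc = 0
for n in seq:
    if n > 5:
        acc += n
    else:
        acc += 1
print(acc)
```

n=13: >5, acc = 0+13 = 13
n=3: not >5, acc = 13+1 = 14
n=11: >5, acc = 14+11 = 25
n=5: not >5, acc = 25+1 = 26
n=7: >5, acc = 26+7 = 33
n=4: not >5, acc = 33+1 = 34

34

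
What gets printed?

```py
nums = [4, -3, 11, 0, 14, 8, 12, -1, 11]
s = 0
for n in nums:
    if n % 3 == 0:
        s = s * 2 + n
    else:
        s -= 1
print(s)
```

n=4: not %3==0, s = 0-1 = -1
n=-3: %3==0, s = (-1)*2+(-3) = -5
n=11: not %3==0, s = (-5)-1 = -6
n=0: %3==0, s = (-6)*2+0 = -12
n=14: not %3==0, s = (-12)-1 = -13
n=8: not %3==0, s = (-13)-1 = -14
n=12: %3==0, s = (-14)*2+12 = -16
n=-1: not %3==0, s = (-16)-1 = -17
n=11: not %3==0, s = (-17)-1 = -18

-18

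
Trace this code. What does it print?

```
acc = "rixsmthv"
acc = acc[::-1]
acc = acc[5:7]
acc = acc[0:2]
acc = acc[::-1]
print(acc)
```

ix

reverse → 'vhtmsxir'
slice [5:7] → 'xi'
slice [0:2] → 'xi'
reverse → 'ix'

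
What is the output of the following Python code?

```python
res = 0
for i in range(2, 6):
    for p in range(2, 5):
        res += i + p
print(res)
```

78

i=2,p=2: res = 0+4 = 4
i=2,p=3: res = 4+5 = 9
i=2,p=4: res = 9+6 = 15
i=3,p=2: res = 15+5 = 20
i=3,p=3: res = 20+6 = 26
i=3,p=4: res = 26+7 = 33
i=4,p=2: res = 33+6 = 39
i=4,p=3: res = 39+7 = 46
i=4,p=4: res = 46+8 = 54
i=5,p=2: res = 54+7 = 61
i=5,p=3: res = 61+8 = 69
i=5,p=4: res = 69+9 = 78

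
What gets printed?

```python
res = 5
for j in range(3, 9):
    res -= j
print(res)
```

-28

j=3: res = 5-3 = 2
j=4: res = 2-4 = -2
j=5: res = (-2)-5 = -7
j=6: res = (-7)-6 = -13
j=7: res = (-13)-7 = -20
j=8: res = (-20)-8 = -28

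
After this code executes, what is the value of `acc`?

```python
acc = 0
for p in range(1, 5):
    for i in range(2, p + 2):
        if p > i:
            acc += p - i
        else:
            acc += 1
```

11

p=1,i=2: not 1>2, acc = 0+1 = 1
p=2,i=2: not 2>2, acc = 1+1 = 2
p=2,i=3: not 2>3, acc = 2+1 = 3
p=3,i=2: 3>2, acc = 3+1 = 4
p=3,i=3: not 3>3, acc = 4+1 = 5
p=3,i=4: not 3>4, acc = 5+1 = 6
p=4,i=2: 4>2, acc = 6+2 = 8
p=4,i=3: 4>3, acc = 8+1 = 9
p=4,i=4: not 4>4, acc = 9+1 = 10
p=4,i=5: not 4>5, acc = 10+1 = 11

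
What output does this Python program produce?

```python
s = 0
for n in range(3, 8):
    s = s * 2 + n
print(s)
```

119

n=3: s = 0*2+3 = 3
n=4: s = 3*2+4 = 10
n=5: s = 10*2+5 = 25
n=6: s = 25*2+6 = 56
n=7: s = 56*2+7 = 119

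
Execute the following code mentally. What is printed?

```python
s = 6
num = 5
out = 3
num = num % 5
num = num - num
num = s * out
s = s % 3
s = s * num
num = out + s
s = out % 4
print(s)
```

3

num = 5%5 = 0
num = 0-0 = 0
num = 6*3 = 18
s = 6%3 = 0
s = 0*18 = 0
num = 3+0 = 3
s = 3%4 = 3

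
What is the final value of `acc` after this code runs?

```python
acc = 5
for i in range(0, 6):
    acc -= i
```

-10

i=0: acc = 5-0 = 5
i=1: acc = 5-1 = 4
i=2: acc = 4-2 = 2
i=3: acc = 2-3 = -1
i=4: acc = (-1)-4 = -5
i=5: acc = (-5)-5 = -10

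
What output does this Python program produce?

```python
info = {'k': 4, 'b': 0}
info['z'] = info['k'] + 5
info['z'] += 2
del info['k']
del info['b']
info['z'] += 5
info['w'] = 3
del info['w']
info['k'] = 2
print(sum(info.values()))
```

18

info['z'] = info['k']+5 = 9 → {'k': 4, 'b': 0, 'z': 9}
info['z'] = 9+2 = 11 → {'k': 4, 'b': 0, 'z': 11}
del 'k' → {'b': 0, 'z': 11}
del 'b' → {'z': 11}
info['z'] = 11+5 = 16 → {'z': 16}
info['w'] = 3 → {'z': 16, 'w': 3}
del 'w' → {'z': 16}
info['k'] = 2 → {'z': 16, 'k': 2}
sum of values = 18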